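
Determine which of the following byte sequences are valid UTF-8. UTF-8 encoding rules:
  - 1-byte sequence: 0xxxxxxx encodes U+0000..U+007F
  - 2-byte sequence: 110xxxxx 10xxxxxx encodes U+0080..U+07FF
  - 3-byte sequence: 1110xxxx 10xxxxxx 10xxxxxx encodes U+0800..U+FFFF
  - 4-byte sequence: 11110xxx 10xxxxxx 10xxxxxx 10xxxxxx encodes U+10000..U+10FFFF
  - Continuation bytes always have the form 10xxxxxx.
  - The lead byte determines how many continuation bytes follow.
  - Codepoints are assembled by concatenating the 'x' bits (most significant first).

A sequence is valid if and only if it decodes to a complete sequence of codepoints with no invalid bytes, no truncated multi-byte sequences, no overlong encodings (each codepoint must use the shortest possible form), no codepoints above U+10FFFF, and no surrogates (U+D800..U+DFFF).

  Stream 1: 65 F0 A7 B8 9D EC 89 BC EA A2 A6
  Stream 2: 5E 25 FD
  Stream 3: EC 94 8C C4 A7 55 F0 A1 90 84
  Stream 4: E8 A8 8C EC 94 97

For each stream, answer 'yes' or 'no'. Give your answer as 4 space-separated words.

Answer: yes no yes yes

Derivation:
Stream 1: decodes cleanly. VALID
Stream 2: error at byte offset 2. INVALID
Stream 3: decodes cleanly. VALID
Stream 4: decodes cleanly. VALID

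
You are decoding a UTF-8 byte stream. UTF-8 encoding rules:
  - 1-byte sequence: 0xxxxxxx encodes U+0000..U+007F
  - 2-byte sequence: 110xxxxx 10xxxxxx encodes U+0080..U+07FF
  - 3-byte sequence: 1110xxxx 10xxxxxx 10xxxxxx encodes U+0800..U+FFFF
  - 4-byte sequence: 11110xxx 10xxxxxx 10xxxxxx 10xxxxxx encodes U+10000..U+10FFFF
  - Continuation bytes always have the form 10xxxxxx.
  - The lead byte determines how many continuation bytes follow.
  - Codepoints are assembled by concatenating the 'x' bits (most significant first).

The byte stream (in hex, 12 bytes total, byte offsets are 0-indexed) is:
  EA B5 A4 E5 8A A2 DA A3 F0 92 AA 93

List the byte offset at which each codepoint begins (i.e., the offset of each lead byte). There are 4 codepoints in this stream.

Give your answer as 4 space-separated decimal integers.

Byte[0]=EA: 3-byte lead, need 2 cont bytes. acc=0xA
Byte[1]=B5: continuation. acc=(acc<<6)|0x35=0x2B5
Byte[2]=A4: continuation. acc=(acc<<6)|0x24=0xAD64
Completed: cp=U+AD64 (starts at byte 0)
Byte[3]=E5: 3-byte lead, need 2 cont bytes. acc=0x5
Byte[4]=8A: continuation. acc=(acc<<6)|0x0A=0x14A
Byte[5]=A2: continuation. acc=(acc<<6)|0x22=0x52A2
Completed: cp=U+52A2 (starts at byte 3)
Byte[6]=DA: 2-byte lead, need 1 cont bytes. acc=0x1A
Byte[7]=A3: continuation. acc=(acc<<6)|0x23=0x6A3
Completed: cp=U+06A3 (starts at byte 6)
Byte[8]=F0: 4-byte lead, need 3 cont bytes. acc=0x0
Byte[9]=92: continuation. acc=(acc<<6)|0x12=0x12
Byte[10]=AA: continuation. acc=(acc<<6)|0x2A=0x4AA
Byte[11]=93: continuation. acc=(acc<<6)|0x13=0x12A93
Completed: cp=U+12A93 (starts at byte 8)

Answer: 0 3 6 8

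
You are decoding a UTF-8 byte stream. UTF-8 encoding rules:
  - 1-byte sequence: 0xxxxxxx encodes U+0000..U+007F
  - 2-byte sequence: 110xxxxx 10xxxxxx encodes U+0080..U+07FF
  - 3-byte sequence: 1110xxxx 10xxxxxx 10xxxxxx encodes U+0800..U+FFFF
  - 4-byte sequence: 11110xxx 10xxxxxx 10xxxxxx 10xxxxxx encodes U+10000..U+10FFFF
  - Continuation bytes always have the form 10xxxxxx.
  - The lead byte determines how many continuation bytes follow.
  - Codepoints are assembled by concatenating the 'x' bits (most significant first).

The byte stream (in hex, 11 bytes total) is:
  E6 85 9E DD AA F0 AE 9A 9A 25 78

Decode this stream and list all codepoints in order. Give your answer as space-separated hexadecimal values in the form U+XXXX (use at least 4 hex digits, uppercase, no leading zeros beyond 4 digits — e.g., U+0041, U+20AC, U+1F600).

Byte[0]=E6: 3-byte lead, need 2 cont bytes. acc=0x6
Byte[1]=85: continuation. acc=(acc<<6)|0x05=0x185
Byte[2]=9E: continuation. acc=(acc<<6)|0x1E=0x615E
Completed: cp=U+615E (starts at byte 0)
Byte[3]=DD: 2-byte lead, need 1 cont bytes. acc=0x1D
Byte[4]=AA: continuation. acc=(acc<<6)|0x2A=0x76A
Completed: cp=U+076A (starts at byte 3)
Byte[5]=F0: 4-byte lead, need 3 cont bytes. acc=0x0
Byte[6]=AE: continuation. acc=(acc<<6)|0x2E=0x2E
Byte[7]=9A: continuation. acc=(acc<<6)|0x1A=0xB9A
Byte[8]=9A: continuation. acc=(acc<<6)|0x1A=0x2E69A
Completed: cp=U+2E69A (starts at byte 5)
Byte[9]=25: 1-byte ASCII. cp=U+0025
Byte[10]=78: 1-byte ASCII. cp=U+0078

Answer: U+615E U+076A U+2E69A U+0025 U+0078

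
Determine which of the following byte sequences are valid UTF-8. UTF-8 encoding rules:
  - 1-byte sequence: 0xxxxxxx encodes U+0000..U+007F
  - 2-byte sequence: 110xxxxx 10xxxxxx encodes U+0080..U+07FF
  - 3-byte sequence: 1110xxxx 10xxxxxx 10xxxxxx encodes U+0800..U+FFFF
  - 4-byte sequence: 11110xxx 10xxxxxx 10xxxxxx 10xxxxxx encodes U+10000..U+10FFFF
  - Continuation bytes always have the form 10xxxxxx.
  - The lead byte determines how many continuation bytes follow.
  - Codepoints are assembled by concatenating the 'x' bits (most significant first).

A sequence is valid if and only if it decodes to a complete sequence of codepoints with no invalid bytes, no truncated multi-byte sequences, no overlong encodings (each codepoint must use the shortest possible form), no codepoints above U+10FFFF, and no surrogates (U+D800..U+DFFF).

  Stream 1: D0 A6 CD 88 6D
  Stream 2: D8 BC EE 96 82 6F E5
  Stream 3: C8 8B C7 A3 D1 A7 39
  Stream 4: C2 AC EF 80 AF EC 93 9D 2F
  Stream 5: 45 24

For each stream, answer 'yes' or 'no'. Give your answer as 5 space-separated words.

Answer: yes no yes yes yes

Derivation:
Stream 1: decodes cleanly. VALID
Stream 2: error at byte offset 7. INVALID
Stream 3: decodes cleanly. VALID
Stream 4: decodes cleanly. VALID
Stream 5: decodes cleanly. VALID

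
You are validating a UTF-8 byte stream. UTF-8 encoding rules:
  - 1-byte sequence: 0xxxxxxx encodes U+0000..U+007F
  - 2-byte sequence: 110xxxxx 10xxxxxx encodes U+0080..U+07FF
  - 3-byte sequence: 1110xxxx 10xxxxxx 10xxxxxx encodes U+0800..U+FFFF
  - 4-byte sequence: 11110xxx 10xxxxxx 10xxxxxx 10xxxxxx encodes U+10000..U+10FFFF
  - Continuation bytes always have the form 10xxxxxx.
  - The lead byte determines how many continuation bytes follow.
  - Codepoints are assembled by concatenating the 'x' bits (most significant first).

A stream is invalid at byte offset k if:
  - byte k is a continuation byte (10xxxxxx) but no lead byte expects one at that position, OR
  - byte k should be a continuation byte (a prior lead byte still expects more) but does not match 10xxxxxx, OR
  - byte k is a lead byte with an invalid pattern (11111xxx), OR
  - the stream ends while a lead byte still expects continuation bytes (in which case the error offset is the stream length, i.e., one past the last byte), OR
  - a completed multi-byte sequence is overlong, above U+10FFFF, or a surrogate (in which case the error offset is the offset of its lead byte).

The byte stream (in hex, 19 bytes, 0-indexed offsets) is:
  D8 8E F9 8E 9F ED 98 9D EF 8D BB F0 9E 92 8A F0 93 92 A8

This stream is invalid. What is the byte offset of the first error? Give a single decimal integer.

Byte[0]=D8: 2-byte lead, need 1 cont bytes. acc=0x18
Byte[1]=8E: continuation. acc=(acc<<6)|0x0E=0x60E
Completed: cp=U+060E (starts at byte 0)
Byte[2]=F9: INVALID lead byte (not 0xxx/110x/1110/11110)

Answer: 2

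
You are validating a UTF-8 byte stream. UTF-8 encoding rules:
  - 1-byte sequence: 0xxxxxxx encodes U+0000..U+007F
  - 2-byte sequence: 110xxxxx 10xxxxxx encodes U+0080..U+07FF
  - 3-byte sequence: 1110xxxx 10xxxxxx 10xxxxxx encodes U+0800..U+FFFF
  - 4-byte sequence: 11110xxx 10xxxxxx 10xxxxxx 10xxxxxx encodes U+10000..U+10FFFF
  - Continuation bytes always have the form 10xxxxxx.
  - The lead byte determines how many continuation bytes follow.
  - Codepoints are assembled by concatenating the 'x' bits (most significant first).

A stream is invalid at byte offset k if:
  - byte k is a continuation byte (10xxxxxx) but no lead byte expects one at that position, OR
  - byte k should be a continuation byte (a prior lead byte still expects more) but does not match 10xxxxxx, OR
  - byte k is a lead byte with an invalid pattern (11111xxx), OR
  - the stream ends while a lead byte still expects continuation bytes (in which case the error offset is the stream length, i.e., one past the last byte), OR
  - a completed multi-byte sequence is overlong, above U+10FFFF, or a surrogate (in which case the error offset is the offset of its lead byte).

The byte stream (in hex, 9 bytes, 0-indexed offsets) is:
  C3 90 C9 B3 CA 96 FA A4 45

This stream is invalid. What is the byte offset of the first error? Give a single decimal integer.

Answer: 6

Derivation:
Byte[0]=C3: 2-byte lead, need 1 cont bytes. acc=0x3
Byte[1]=90: continuation. acc=(acc<<6)|0x10=0xD0
Completed: cp=U+00D0 (starts at byte 0)
Byte[2]=C9: 2-byte lead, need 1 cont bytes. acc=0x9
Byte[3]=B3: continuation. acc=(acc<<6)|0x33=0x273
Completed: cp=U+0273 (starts at byte 2)
Byte[4]=CA: 2-byte lead, need 1 cont bytes. acc=0xA
Byte[5]=96: continuation. acc=(acc<<6)|0x16=0x296
Completed: cp=U+0296 (starts at byte 4)
Byte[6]=FA: INVALID lead byte (not 0xxx/110x/1110/11110)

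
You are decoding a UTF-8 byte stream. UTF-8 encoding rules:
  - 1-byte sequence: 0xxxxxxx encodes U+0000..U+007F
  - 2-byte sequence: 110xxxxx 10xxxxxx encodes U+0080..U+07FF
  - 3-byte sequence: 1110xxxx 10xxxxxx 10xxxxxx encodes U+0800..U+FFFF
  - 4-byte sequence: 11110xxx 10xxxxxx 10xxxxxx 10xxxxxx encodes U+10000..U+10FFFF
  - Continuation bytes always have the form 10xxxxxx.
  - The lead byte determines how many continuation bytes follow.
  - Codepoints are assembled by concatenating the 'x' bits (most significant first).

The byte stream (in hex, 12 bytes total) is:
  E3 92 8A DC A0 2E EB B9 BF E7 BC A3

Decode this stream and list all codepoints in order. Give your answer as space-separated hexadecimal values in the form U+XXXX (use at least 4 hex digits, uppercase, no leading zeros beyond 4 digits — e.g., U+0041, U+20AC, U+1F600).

Answer: U+348A U+0720 U+002E U+BE7F U+7F23

Derivation:
Byte[0]=E3: 3-byte lead, need 2 cont bytes. acc=0x3
Byte[1]=92: continuation. acc=(acc<<6)|0x12=0xD2
Byte[2]=8A: continuation. acc=(acc<<6)|0x0A=0x348A
Completed: cp=U+348A (starts at byte 0)
Byte[3]=DC: 2-byte lead, need 1 cont bytes. acc=0x1C
Byte[4]=A0: continuation. acc=(acc<<6)|0x20=0x720
Completed: cp=U+0720 (starts at byte 3)
Byte[5]=2E: 1-byte ASCII. cp=U+002E
Byte[6]=EB: 3-byte lead, need 2 cont bytes. acc=0xB
Byte[7]=B9: continuation. acc=(acc<<6)|0x39=0x2F9
Byte[8]=BF: continuation. acc=(acc<<6)|0x3F=0xBE7F
Completed: cp=U+BE7F (starts at byte 6)
Byte[9]=E7: 3-byte lead, need 2 cont bytes. acc=0x7
Byte[10]=BC: continuation. acc=(acc<<6)|0x3C=0x1FC
Byte[11]=A3: continuation. acc=(acc<<6)|0x23=0x7F23
Completed: cp=U+7F23 (starts at byte 9)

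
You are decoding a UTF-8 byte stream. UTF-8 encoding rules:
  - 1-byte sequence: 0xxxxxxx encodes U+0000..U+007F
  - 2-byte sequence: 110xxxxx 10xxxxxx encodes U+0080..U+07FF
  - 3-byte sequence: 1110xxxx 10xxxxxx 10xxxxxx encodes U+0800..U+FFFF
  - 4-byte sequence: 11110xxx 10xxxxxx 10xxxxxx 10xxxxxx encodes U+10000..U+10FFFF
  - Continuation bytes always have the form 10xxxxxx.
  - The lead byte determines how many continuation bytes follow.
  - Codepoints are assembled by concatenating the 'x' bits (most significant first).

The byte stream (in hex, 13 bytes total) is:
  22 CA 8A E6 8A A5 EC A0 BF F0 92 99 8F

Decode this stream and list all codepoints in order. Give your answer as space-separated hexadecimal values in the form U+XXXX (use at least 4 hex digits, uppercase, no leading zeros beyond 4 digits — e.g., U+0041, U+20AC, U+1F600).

Byte[0]=22: 1-byte ASCII. cp=U+0022
Byte[1]=CA: 2-byte lead, need 1 cont bytes. acc=0xA
Byte[2]=8A: continuation. acc=(acc<<6)|0x0A=0x28A
Completed: cp=U+028A (starts at byte 1)
Byte[3]=E6: 3-byte lead, need 2 cont bytes. acc=0x6
Byte[4]=8A: continuation. acc=(acc<<6)|0x0A=0x18A
Byte[5]=A5: continuation. acc=(acc<<6)|0x25=0x62A5
Completed: cp=U+62A5 (starts at byte 3)
Byte[6]=EC: 3-byte lead, need 2 cont bytes. acc=0xC
Byte[7]=A0: continuation. acc=(acc<<6)|0x20=0x320
Byte[8]=BF: continuation. acc=(acc<<6)|0x3F=0xC83F
Completed: cp=U+C83F (starts at byte 6)
Byte[9]=F0: 4-byte lead, need 3 cont bytes. acc=0x0
Byte[10]=92: continuation. acc=(acc<<6)|0x12=0x12
Byte[11]=99: continuation. acc=(acc<<6)|0x19=0x499
Byte[12]=8F: continuation. acc=(acc<<6)|0x0F=0x1264F
Completed: cp=U+1264F (starts at byte 9)

Answer: U+0022 U+028A U+62A5 U+C83F U+1264F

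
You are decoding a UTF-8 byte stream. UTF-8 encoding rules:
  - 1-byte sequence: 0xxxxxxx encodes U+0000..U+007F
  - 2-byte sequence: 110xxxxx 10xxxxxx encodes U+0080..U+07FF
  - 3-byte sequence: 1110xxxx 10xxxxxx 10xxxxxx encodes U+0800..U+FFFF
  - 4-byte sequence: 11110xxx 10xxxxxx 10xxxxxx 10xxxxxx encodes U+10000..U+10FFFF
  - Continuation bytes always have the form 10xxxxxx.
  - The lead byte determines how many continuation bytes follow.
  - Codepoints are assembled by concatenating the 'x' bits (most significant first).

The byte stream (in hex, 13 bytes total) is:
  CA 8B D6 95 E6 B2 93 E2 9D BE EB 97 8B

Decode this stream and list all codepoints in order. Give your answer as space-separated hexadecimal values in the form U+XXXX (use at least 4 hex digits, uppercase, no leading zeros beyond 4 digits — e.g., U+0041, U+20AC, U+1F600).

Byte[0]=CA: 2-byte lead, need 1 cont bytes. acc=0xA
Byte[1]=8B: continuation. acc=(acc<<6)|0x0B=0x28B
Completed: cp=U+028B (starts at byte 0)
Byte[2]=D6: 2-byte lead, need 1 cont bytes. acc=0x16
Byte[3]=95: continuation. acc=(acc<<6)|0x15=0x595
Completed: cp=U+0595 (starts at byte 2)
Byte[4]=E6: 3-byte lead, need 2 cont bytes. acc=0x6
Byte[5]=B2: continuation. acc=(acc<<6)|0x32=0x1B2
Byte[6]=93: continuation. acc=(acc<<6)|0x13=0x6C93
Completed: cp=U+6C93 (starts at byte 4)
Byte[7]=E2: 3-byte lead, need 2 cont bytes. acc=0x2
Byte[8]=9D: continuation. acc=(acc<<6)|0x1D=0x9D
Byte[9]=BE: continuation. acc=(acc<<6)|0x3E=0x277E
Completed: cp=U+277E (starts at byte 7)
Byte[10]=EB: 3-byte lead, need 2 cont bytes. acc=0xB
Byte[11]=97: continuation. acc=(acc<<6)|0x17=0x2D7
Byte[12]=8B: continuation. acc=(acc<<6)|0x0B=0xB5CB
Completed: cp=U+B5CB (starts at byte 10)

Answer: U+028B U+0595 U+6C93 U+277E U+B5CB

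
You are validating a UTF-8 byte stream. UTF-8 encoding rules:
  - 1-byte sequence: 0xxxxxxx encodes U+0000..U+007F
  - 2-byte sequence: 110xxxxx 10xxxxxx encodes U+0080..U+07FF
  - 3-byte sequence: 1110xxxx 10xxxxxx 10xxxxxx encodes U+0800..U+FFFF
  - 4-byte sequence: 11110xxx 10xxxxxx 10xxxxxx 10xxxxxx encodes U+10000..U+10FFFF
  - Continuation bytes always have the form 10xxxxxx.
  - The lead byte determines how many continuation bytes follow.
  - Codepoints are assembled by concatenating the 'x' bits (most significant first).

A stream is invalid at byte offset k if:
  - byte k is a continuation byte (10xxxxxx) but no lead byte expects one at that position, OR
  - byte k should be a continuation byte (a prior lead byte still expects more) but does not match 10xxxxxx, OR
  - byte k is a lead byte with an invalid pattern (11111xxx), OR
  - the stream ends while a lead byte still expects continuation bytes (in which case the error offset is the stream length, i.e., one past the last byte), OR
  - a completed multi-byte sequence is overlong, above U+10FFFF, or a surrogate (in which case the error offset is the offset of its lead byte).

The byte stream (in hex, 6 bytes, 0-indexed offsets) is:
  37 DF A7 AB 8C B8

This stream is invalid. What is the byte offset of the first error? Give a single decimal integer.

Answer: 3

Derivation:
Byte[0]=37: 1-byte ASCII. cp=U+0037
Byte[1]=DF: 2-byte lead, need 1 cont bytes. acc=0x1F
Byte[2]=A7: continuation. acc=(acc<<6)|0x27=0x7E7
Completed: cp=U+07E7 (starts at byte 1)
Byte[3]=AB: INVALID lead byte (not 0xxx/110x/1110/11110)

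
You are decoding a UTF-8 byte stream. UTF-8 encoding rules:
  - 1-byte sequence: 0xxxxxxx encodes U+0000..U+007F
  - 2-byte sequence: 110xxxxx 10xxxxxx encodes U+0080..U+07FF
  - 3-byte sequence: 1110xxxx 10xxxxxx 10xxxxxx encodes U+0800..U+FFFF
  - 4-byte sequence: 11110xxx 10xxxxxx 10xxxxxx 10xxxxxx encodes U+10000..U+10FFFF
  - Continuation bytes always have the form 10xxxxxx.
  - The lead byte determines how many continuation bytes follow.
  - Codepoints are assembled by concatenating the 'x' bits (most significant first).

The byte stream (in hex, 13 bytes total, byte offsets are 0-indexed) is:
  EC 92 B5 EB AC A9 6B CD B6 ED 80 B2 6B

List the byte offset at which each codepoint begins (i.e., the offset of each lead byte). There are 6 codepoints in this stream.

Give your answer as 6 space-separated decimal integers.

Answer: 0 3 6 7 9 12

Derivation:
Byte[0]=EC: 3-byte lead, need 2 cont bytes. acc=0xC
Byte[1]=92: continuation. acc=(acc<<6)|0x12=0x312
Byte[2]=B5: continuation. acc=(acc<<6)|0x35=0xC4B5
Completed: cp=U+C4B5 (starts at byte 0)
Byte[3]=EB: 3-byte lead, need 2 cont bytes. acc=0xB
Byte[4]=AC: continuation. acc=(acc<<6)|0x2C=0x2EC
Byte[5]=A9: continuation. acc=(acc<<6)|0x29=0xBB29
Completed: cp=U+BB29 (starts at byte 3)
Byte[6]=6B: 1-byte ASCII. cp=U+006B
Byte[7]=CD: 2-byte lead, need 1 cont bytes. acc=0xD
Byte[8]=B6: continuation. acc=(acc<<6)|0x36=0x376
Completed: cp=U+0376 (starts at byte 7)
Byte[9]=ED: 3-byte lead, need 2 cont bytes. acc=0xD
Byte[10]=80: continuation. acc=(acc<<6)|0x00=0x340
Byte[11]=B2: continuation. acc=(acc<<6)|0x32=0xD032
Completed: cp=U+D032 (starts at byte 9)
Byte[12]=6B: 1-byte ASCII. cp=U+006B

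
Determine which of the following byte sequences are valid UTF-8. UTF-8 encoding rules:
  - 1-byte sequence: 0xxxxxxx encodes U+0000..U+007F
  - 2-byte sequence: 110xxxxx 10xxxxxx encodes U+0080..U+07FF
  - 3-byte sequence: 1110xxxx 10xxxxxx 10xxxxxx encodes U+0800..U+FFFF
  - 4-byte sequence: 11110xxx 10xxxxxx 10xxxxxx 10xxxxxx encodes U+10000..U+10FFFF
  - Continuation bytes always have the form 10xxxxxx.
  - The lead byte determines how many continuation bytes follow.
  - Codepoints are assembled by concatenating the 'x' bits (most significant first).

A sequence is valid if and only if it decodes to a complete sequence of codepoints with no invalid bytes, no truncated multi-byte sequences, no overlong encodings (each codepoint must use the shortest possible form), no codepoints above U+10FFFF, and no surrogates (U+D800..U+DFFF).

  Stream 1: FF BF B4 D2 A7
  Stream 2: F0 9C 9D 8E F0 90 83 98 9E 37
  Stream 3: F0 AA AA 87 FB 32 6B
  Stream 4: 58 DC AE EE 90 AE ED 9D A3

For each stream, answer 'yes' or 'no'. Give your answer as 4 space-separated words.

Stream 1: error at byte offset 0. INVALID
Stream 2: error at byte offset 8. INVALID
Stream 3: error at byte offset 4. INVALID
Stream 4: decodes cleanly. VALID

Answer: no no no yes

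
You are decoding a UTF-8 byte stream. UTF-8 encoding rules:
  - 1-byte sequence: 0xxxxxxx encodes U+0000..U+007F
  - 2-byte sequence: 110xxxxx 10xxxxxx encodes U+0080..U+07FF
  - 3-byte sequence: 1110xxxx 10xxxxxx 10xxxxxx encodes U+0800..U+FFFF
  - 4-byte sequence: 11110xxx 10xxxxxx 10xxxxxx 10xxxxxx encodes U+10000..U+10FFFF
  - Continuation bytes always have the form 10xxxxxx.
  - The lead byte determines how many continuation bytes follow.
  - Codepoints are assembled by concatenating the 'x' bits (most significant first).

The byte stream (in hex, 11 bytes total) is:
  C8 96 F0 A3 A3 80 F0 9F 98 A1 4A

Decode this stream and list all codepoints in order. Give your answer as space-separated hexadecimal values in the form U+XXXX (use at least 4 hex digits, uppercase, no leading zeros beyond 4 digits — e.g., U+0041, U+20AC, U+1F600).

Answer: U+0216 U+238C0 U+1F621 U+004A

Derivation:
Byte[0]=C8: 2-byte lead, need 1 cont bytes. acc=0x8
Byte[1]=96: continuation. acc=(acc<<6)|0x16=0x216
Completed: cp=U+0216 (starts at byte 0)
Byte[2]=F0: 4-byte lead, need 3 cont bytes. acc=0x0
Byte[3]=A3: continuation. acc=(acc<<6)|0x23=0x23
Byte[4]=A3: continuation. acc=(acc<<6)|0x23=0x8E3
Byte[5]=80: continuation. acc=(acc<<6)|0x00=0x238C0
Completed: cp=U+238C0 (starts at byte 2)
Byte[6]=F0: 4-byte lead, need 3 cont bytes. acc=0x0
Byte[7]=9F: continuation. acc=(acc<<6)|0x1F=0x1F
Byte[8]=98: continuation. acc=(acc<<6)|0x18=0x7D8
Byte[9]=A1: continuation. acc=(acc<<6)|0x21=0x1F621
Completed: cp=U+1F621 (starts at byte 6)
Byte[10]=4A: 1-byte ASCII. cp=U+004A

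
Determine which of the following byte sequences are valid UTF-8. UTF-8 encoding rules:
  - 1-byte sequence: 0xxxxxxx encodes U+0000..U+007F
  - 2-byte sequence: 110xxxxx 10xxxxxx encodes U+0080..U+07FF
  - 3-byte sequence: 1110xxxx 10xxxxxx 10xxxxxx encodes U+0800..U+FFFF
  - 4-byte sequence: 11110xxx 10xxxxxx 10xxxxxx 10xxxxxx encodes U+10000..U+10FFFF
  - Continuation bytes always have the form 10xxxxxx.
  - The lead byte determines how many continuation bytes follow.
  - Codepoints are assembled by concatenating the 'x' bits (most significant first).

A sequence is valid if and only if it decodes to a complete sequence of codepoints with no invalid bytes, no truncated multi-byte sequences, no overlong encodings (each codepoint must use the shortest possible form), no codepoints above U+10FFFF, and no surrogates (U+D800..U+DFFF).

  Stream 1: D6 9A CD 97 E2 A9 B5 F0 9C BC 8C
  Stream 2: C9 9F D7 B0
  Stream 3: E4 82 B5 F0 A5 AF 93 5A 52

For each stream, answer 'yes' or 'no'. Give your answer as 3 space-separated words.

Stream 1: decodes cleanly. VALID
Stream 2: decodes cleanly. VALID
Stream 3: decodes cleanly. VALID

Answer: yes yes yes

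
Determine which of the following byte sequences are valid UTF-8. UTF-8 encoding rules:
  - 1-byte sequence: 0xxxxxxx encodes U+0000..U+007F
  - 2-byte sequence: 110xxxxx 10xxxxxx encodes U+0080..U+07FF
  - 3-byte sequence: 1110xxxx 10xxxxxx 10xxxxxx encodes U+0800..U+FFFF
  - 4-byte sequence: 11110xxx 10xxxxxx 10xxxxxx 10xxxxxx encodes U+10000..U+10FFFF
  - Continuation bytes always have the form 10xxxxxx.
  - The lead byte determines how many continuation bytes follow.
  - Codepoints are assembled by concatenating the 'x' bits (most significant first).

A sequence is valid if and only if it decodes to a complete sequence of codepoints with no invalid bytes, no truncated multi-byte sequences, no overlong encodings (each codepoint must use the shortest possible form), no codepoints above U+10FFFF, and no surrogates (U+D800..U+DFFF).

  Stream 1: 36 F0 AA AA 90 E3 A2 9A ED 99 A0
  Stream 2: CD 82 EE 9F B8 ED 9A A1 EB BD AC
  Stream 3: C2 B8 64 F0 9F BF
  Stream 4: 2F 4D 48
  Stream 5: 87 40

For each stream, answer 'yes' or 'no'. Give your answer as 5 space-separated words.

Answer: yes yes no yes no

Derivation:
Stream 1: decodes cleanly. VALID
Stream 2: decodes cleanly. VALID
Stream 3: error at byte offset 6. INVALID
Stream 4: decodes cleanly. VALID
Stream 5: error at byte offset 0. INVALID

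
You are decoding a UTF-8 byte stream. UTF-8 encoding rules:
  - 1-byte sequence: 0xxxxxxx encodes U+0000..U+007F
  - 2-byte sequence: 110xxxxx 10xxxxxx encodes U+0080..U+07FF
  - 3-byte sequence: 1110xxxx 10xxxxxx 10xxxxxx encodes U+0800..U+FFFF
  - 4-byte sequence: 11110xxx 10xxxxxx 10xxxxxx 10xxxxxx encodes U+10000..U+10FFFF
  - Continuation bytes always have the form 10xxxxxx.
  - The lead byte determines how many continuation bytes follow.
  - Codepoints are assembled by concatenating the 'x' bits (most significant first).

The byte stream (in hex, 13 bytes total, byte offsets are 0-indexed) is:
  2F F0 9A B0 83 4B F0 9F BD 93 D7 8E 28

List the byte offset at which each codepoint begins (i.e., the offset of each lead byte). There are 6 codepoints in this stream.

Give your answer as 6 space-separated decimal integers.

Byte[0]=2F: 1-byte ASCII. cp=U+002F
Byte[1]=F0: 4-byte lead, need 3 cont bytes. acc=0x0
Byte[2]=9A: continuation. acc=(acc<<6)|0x1A=0x1A
Byte[3]=B0: continuation. acc=(acc<<6)|0x30=0x6B0
Byte[4]=83: continuation. acc=(acc<<6)|0x03=0x1AC03
Completed: cp=U+1AC03 (starts at byte 1)
Byte[5]=4B: 1-byte ASCII. cp=U+004B
Byte[6]=F0: 4-byte lead, need 3 cont bytes. acc=0x0
Byte[7]=9F: continuation. acc=(acc<<6)|0x1F=0x1F
Byte[8]=BD: continuation. acc=(acc<<6)|0x3D=0x7FD
Byte[9]=93: continuation. acc=(acc<<6)|0x13=0x1FF53
Completed: cp=U+1FF53 (starts at byte 6)
Byte[10]=D7: 2-byte lead, need 1 cont bytes. acc=0x17
Byte[11]=8E: continuation. acc=(acc<<6)|0x0E=0x5CE
Completed: cp=U+05CE (starts at byte 10)
Byte[12]=28: 1-byte ASCII. cp=U+0028

Answer: 0 1 5 6 10 12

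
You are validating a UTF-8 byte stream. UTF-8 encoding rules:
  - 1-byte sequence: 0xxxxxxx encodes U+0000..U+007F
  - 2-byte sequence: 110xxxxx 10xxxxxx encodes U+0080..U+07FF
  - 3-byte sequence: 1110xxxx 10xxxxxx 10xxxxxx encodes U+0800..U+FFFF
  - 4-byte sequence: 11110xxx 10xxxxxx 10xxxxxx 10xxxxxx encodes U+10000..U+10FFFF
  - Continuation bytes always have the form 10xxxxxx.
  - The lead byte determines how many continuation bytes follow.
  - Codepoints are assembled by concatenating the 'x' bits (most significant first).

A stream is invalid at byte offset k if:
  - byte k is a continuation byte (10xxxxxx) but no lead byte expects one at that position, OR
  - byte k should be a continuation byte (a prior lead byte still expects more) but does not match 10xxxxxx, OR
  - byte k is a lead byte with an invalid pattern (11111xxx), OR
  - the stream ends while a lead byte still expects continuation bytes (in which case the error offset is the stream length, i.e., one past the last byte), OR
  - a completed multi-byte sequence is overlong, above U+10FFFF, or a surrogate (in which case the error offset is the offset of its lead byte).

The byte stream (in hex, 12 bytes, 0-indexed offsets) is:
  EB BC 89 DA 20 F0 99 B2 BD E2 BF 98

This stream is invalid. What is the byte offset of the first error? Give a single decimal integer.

Answer: 4

Derivation:
Byte[0]=EB: 3-byte lead, need 2 cont bytes. acc=0xB
Byte[1]=BC: continuation. acc=(acc<<6)|0x3C=0x2FC
Byte[2]=89: continuation. acc=(acc<<6)|0x09=0xBF09
Completed: cp=U+BF09 (starts at byte 0)
Byte[3]=DA: 2-byte lead, need 1 cont bytes. acc=0x1A
Byte[4]=20: expected 10xxxxxx continuation. INVALID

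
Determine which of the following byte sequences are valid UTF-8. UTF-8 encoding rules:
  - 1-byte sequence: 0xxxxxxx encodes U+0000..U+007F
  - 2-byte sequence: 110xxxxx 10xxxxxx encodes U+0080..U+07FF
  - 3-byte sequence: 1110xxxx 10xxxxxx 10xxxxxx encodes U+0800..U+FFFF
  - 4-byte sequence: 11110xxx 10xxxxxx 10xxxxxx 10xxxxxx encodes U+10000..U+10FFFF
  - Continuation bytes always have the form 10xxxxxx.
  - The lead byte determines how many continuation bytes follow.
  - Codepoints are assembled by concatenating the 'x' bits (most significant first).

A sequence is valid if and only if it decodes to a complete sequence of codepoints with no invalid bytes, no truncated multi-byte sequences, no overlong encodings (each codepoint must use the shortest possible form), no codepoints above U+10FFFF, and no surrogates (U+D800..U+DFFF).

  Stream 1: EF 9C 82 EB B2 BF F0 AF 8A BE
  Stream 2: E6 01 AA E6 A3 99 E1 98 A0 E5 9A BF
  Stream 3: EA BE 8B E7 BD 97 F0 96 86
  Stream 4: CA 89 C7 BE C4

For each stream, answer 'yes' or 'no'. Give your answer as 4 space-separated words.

Stream 1: decodes cleanly. VALID
Stream 2: error at byte offset 1. INVALID
Stream 3: error at byte offset 9. INVALID
Stream 4: error at byte offset 5. INVALID

Answer: yes no no no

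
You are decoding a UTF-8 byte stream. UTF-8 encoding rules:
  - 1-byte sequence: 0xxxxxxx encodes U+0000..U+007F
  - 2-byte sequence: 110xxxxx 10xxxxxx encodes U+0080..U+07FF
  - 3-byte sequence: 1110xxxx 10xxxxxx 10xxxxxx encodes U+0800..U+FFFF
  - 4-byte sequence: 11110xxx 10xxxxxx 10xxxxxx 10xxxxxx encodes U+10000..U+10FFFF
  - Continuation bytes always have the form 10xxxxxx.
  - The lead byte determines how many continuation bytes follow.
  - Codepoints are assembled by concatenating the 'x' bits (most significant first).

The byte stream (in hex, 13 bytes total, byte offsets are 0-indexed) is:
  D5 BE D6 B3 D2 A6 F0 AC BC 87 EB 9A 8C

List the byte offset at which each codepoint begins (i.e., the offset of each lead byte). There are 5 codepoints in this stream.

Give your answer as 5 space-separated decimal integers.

Answer: 0 2 4 6 10

Derivation:
Byte[0]=D5: 2-byte lead, need 1 cont bytes. acc=0x15
Byte[1]=BE: continuation. acc=(acc<<6)|0x3E=0x57E
Completed: cp=U+057E (starts at byte 0)
Byte[2]=D6: 2-byte lead, need 1 cont bytes. acc=0x16
Byte[3]=B3: continuation. acc=(acc<<6)|0x33=0x5B3
Completed: cp=U+05B3 (starts at byte 2)
Byte[4]=D2: 2-byte lead, need 1 cont bytes. acc=0x12
Byte[5]=A6: continuation. acc=(acc<<6)|0x26=0x4A6
Completed: cp=U+04A6 (starts at byte 4)
Byte[6]=F0: 4-byte lead, need 3 cont bytes. acc=0x0
Byte[7]=AC: continuation. acc=(acc<<6)|0x2C=0x2C
Byte[8]=BC: continuation. acc=(acc<<6)|0x3C=0xB3C
Byte[9]=87: continuation. acc=(acc<<6)|0x07=0x2CF07
Completed: cp=U+2CF07 (starts at byte 6)
Byte[10]=EB: 3-byte lead, need 2 cont bytes. acc=0xB
Byte[11]=9A: continuation. acc=(acc<<6)|0x1A=0x2DA
Byte[12]=8C: continuation. acc=(acc<<6)|0x0C=0xB68C
Completed: cp=U+B68C (starts at byte 10)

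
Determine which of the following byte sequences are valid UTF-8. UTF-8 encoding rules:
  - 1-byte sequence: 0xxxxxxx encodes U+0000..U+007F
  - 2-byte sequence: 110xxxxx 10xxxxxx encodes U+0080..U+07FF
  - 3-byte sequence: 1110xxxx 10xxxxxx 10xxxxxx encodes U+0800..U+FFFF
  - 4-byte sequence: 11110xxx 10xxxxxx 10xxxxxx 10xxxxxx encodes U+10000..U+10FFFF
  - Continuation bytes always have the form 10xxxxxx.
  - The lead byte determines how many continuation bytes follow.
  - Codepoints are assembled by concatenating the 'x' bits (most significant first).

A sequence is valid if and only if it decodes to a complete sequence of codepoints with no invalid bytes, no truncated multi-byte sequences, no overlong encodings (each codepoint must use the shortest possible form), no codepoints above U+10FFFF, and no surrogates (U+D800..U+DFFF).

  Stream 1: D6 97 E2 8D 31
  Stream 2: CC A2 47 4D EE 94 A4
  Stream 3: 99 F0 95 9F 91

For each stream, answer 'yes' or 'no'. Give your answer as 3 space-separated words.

Answer: no yes no

Derivation:
Stream 1: error at byte offset 4. INVALID
Stream 2: decodes cleanly. VALID
Stream 3: error at byte offset 0. INVALID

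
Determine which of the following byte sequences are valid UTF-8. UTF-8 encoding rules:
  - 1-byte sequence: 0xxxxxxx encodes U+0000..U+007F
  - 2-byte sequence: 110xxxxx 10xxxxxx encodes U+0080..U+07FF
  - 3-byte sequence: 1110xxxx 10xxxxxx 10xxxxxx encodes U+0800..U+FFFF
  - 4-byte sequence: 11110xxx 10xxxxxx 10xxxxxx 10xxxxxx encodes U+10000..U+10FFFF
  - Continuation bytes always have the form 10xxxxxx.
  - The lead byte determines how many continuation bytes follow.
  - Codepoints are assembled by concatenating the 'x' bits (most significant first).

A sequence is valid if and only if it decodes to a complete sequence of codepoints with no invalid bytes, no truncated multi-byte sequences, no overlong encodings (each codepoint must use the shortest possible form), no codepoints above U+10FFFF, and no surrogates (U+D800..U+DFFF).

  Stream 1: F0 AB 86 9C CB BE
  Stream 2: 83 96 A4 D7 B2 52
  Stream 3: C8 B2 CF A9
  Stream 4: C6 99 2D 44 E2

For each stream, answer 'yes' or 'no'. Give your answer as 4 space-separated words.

Answer: yes no yes no

Derivation:
Stream 1: decodes cleanly. VALID
Stream 2: error at byte offset 0. INVALID
Stream 3: decodes cleanly. VALID
Stream 4: error at byte offset 5. INVALID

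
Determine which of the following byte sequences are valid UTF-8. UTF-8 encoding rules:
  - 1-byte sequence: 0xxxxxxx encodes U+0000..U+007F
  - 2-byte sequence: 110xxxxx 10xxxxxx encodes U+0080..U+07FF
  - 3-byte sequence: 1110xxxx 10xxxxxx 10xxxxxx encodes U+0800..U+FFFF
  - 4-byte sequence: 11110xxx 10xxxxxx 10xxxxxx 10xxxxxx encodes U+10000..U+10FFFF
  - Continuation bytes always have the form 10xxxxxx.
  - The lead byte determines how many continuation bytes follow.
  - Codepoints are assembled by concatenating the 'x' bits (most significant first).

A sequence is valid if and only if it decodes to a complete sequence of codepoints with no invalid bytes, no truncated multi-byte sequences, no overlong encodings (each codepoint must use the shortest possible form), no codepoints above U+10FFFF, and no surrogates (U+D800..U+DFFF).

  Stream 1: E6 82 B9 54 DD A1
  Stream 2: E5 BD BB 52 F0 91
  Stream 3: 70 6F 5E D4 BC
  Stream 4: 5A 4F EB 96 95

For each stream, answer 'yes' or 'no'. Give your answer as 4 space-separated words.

Answer: yes no yes yes

Derivation:
Stream 1: decodes cleanly. VALID
Stream 2: error at byte offset 6. INVALID
Stream 3: decodes cleanly. VALID
Stream 4: decodes cleanly. VALID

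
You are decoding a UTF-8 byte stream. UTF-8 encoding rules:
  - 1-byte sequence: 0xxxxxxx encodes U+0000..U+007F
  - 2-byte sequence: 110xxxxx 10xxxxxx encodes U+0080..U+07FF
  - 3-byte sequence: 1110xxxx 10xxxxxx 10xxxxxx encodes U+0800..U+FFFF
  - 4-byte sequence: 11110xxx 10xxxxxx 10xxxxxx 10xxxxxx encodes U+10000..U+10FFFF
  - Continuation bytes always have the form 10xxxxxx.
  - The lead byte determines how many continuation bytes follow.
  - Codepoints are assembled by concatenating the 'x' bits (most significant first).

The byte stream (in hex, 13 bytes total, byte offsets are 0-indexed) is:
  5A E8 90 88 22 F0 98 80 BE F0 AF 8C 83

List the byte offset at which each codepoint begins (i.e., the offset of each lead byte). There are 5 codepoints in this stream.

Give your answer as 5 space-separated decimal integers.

Byte[0]=5A: 1-byte ASCII. cp=U+005A
Byte[1]=E8: 3-byte lead, need 2 cont bytes. acc=0x8
Byte[2]=90: continuation. acc=(acc<<6)|0x10=0x210
Byte[3]=88: continuation. acc=(acc<<6)|0x08=0x8408
Completed: cp=U+8408 (starts at byte 1)
Byte[4]=22: 1-byte ASCII. cp=U+0022
Byte[5]=F0: 4-byte lead, need 3 cont bytes. acc=0x0
Byte[6]=98: continuation. acc=(acc<<6)|0x18=0x18
Byte[7]=80: continuation. acc=(acc<<6)|0x00=0x600
Byte[8]=BE: continuation. acc=(acc<<6)|0x3E=0x1803E
Completed: cp=U+1803E (starts at byte 5)
Byte[9]=F0: 4-byte lead, need 3 cont bytes. acc=0x0
Byte[10]=AF: continuation. acc=(acc<<6)|0x2F=0x2F
Byte[11]=8C: continuation. acc=(acc<<6)|0x0C=0xBCC
Byte[12]=83: continuation. acc=(acc<<6)|0x03=0x2F303
Completed: cp=U+2F303 (starts at byte 9)

Answer: 0 1 4 5 9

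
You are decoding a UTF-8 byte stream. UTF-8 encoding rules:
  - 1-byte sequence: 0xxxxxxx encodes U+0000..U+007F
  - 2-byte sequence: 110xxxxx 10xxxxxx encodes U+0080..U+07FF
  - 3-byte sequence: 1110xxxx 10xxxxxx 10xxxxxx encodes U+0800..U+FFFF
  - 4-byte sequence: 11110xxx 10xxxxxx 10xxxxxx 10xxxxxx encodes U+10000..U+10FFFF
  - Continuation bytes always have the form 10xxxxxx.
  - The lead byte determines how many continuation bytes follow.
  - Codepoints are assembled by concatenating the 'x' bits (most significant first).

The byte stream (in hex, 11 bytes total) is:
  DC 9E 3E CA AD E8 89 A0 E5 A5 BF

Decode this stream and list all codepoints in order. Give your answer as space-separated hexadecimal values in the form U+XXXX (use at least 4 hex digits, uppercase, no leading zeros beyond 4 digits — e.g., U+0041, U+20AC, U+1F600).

Byte[0]=DC: 2-byte lead, need 1 cont bytes. acc=0x1C
Byte[1]=9E: continuation. acc=(acc<<6)|0x1E=0x71E
Completed: cp=U+071E (starts at byte 0)
Byte[2]=3E: 1-byte ASCII. cp=U+003E
Byte[3]=CA: 2-byte lead, need 1 cont bytes. acc=0xA
Byte[4]=AD: continuation. acc=(acc<<6)|0x2D=0x2AD
Completed: cp=U+02AD (starts at byte 3)
Byte[5]=E8: 3-byte lead, need 2 cont bytes. acc=0x8
Byte[6]=89: continuation. acc=(acc<<6)|0x09=0x209
Byte[7]=A0: continuation. acc=(acc<<6)|0x20=0x8260
Completed: cp=U+8260 (starts at byte 5)
Byte[8]=E5: 3-byte lead, need 2 cont bytes. acc=0x5
Byte[9]=A5: continuation. acc=(acc<<6)|0x25=0x165
Byte[10]=BF: continuation. acc=(acc<<6)|0x3F=0x597F
Completed: cp=U+597F (starts at byte 8)

Answer: U+071E U+003E U+02AD U+8260 U+597F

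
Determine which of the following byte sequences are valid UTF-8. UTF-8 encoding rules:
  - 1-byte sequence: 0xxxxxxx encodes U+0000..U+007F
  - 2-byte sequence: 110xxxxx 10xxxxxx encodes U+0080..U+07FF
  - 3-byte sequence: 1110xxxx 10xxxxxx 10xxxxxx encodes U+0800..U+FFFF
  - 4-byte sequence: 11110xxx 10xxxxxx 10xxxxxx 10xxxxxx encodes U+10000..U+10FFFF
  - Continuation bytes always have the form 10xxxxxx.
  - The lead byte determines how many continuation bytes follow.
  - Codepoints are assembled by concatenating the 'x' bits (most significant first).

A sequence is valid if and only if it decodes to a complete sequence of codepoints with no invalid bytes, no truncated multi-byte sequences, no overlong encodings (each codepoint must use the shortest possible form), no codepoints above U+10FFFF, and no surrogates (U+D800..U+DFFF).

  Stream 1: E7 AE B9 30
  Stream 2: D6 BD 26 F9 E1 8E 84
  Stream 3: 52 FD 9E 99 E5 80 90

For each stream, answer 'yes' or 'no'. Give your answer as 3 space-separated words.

Stream 1: decodes cleanly. VALID
Stream 2: error at byte offset 3. INVALID
Stream 3: error at byte offset 1. INVALID

Answer: yes no no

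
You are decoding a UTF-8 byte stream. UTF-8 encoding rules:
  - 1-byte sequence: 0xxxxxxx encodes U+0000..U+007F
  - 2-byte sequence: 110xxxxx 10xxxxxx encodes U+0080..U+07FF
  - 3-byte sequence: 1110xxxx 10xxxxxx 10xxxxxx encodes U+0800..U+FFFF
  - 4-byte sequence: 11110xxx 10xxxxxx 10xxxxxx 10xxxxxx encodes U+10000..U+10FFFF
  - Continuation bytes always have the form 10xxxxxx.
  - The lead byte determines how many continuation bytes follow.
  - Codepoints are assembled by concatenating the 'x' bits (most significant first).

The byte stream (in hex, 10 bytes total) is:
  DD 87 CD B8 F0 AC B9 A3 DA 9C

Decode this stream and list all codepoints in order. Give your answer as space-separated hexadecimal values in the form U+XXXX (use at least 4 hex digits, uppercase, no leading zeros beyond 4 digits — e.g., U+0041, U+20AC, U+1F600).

Answer: U+0747 U+0378 U+2CE63 U+069C

Derivation:
Byte[0]=DD: 2-byte lead, need 1 cont bytes. acc=0x1D
Byte[1]=87: continuation. acc=(acc<<6)|0x07=0x747
Completed: cp=U+0747 (starts at byte 0)
Byte[2]=CD: 2-byte lead, need 1 cont bytes. acc=0xD
Byte[3]=B8: continuation. acc=(acc<<6)|0x38=0x378
Completed: cp=U+0378 (starts at byte 2)
Byte[4]=F0: 4-byte lead, need 3 cont bytes. acc=0x0
Byte[5]=AC: continuation. acc=(acc<<6)|0x2C=0x2C
Byte[6]=B9: continuation. acc=(acc<<6)|0x39=0xB39
Byte[7]=A3: continuation. acc=(acc<<6)|0x23=0x2CE63
Completed: cp=U+2CE63 (starts at byte 4)
Byte[8]=DA: 2-byte lead, need 1 cont bytes. acc=0x1A
Byte[9]=9C: continuation. acc=(acc<<6)|0x1C=0x69C
Completed: cp=U+069C (starts at byte 8)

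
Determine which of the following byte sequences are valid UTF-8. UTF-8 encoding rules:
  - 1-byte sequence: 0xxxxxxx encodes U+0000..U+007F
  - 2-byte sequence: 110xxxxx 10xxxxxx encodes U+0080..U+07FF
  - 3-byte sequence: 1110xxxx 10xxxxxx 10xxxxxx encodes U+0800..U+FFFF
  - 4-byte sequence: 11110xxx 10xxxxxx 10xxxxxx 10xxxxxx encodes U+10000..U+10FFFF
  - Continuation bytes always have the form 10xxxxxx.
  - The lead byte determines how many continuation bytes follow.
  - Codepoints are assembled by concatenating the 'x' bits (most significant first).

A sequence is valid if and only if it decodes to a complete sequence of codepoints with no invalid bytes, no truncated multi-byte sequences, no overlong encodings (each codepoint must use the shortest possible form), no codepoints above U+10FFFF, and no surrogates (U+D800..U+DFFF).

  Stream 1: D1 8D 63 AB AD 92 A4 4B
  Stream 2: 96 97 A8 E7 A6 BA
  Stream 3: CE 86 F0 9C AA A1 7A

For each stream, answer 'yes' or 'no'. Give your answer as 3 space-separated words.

Stream 1: error at byte offset 3. INVALID
Stream 2: error at byte offset 0. INVALID
Stream 3: decodes cleanly. VALID

Answer: no no yes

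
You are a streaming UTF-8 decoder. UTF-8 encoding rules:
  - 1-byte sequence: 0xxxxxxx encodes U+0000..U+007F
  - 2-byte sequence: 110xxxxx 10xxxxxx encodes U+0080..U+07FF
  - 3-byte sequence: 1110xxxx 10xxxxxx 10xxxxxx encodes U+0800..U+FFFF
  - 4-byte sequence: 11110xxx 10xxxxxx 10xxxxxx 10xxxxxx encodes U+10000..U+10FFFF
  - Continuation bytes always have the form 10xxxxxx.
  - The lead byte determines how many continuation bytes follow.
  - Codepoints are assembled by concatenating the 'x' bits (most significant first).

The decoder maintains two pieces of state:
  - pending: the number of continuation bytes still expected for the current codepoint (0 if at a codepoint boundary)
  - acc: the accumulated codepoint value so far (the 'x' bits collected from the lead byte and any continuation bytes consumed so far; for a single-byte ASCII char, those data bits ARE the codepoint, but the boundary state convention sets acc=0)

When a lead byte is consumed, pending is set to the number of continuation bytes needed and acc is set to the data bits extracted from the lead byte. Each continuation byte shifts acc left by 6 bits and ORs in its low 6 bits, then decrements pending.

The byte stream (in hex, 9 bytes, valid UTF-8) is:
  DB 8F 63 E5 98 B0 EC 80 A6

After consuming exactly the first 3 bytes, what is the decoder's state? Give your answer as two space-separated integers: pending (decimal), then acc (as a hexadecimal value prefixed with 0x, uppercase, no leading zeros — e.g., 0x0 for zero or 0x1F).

Byte[0]=DB: 2-byte lead. pending=1, acc=0x1B
Byte[1]=8F: continuation. acc=(acc<<6)|0x0F=0x6CF, pending=0
Byte[2]=63: 1-byte. pending=0, acc=0x0

Answer: 0 0x0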